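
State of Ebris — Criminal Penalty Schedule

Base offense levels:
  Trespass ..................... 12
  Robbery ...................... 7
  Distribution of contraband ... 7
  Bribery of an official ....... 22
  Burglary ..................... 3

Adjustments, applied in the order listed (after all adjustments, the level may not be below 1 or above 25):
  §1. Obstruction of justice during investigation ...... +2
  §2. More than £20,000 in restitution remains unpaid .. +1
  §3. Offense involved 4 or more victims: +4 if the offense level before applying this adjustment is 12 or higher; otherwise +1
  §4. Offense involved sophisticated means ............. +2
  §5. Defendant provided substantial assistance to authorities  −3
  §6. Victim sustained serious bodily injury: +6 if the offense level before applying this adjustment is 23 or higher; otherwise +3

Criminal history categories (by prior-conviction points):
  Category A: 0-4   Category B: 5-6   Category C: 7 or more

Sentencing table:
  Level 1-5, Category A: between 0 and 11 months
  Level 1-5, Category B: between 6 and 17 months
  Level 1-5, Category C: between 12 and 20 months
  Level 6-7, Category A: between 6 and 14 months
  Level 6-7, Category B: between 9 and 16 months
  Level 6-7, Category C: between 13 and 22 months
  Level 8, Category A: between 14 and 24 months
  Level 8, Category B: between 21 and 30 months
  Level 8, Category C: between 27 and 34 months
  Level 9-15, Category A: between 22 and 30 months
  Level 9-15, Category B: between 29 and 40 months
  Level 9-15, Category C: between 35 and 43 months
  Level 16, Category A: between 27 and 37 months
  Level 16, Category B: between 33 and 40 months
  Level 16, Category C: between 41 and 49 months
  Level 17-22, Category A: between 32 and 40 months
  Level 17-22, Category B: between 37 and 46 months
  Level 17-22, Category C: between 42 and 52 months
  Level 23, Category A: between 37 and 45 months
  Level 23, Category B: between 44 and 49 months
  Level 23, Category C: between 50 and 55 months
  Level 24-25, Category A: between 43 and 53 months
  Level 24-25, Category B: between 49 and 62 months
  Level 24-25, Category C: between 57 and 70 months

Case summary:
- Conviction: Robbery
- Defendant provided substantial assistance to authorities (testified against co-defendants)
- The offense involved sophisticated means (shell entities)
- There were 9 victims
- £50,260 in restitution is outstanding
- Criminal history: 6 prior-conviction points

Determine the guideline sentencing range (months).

Base offense level for robbery: 7.
§1 does not apply.
§2 applies: 7 + 1 = 8.
§3 applies (level before this adjustment is 8 < 12, so +1): 8 + 1 = 9.
§4 applies: 9 + 2 = 11.
§5 applies: 11 − 3 = 8.
Final offense level: 8.
Criminal history: 6 prior points → Category B (5-6).
Level 8 falls in the 8 band.
Grid: Level 8 × Category B = 21-30 months.

21-30 months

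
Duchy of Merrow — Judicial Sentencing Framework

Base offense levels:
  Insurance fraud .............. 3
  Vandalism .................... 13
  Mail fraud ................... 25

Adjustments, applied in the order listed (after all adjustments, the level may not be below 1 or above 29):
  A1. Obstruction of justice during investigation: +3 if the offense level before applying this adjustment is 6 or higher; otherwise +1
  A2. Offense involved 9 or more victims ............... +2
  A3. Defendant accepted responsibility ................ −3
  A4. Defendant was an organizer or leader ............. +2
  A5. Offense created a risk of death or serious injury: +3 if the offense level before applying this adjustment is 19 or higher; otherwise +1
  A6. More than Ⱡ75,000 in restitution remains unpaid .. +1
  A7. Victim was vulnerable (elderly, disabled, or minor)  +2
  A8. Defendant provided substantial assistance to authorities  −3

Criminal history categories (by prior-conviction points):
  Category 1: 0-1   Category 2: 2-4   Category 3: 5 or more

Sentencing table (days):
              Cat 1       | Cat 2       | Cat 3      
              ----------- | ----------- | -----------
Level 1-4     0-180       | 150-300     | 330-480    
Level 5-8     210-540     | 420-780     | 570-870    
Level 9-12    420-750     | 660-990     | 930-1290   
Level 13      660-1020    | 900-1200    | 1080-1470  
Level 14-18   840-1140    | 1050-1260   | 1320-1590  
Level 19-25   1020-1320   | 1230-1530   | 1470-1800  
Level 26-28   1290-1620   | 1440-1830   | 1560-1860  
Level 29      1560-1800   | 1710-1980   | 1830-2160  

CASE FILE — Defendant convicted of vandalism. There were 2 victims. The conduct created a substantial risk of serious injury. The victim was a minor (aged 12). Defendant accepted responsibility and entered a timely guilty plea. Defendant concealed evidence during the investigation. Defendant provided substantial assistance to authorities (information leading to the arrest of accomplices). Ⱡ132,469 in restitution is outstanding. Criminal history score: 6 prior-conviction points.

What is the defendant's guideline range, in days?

Base offense level for vandalism: 13.
A1 applies (level before this adjustment is 13 ≥ 6, so +3): 13 + 3 = 16.
A3 applies: 16 − 3 = 13.
A5 applies (level before this adjustment is 13 < 19, so +1): 13 + 1 = 14.
A6 applies: 14 + 1 = 15.
A7 applies: 15 + 2 = 17.
A8 applies: 17 − 3 = 14.
Final offense level: 14.
Criminal history: 6 prior points → Category 3 (5+).
Level 14 falls in the 14-18 band.
Grid: Level 14-18 × Category 3 = 1320-1590 days.

1320-1590 days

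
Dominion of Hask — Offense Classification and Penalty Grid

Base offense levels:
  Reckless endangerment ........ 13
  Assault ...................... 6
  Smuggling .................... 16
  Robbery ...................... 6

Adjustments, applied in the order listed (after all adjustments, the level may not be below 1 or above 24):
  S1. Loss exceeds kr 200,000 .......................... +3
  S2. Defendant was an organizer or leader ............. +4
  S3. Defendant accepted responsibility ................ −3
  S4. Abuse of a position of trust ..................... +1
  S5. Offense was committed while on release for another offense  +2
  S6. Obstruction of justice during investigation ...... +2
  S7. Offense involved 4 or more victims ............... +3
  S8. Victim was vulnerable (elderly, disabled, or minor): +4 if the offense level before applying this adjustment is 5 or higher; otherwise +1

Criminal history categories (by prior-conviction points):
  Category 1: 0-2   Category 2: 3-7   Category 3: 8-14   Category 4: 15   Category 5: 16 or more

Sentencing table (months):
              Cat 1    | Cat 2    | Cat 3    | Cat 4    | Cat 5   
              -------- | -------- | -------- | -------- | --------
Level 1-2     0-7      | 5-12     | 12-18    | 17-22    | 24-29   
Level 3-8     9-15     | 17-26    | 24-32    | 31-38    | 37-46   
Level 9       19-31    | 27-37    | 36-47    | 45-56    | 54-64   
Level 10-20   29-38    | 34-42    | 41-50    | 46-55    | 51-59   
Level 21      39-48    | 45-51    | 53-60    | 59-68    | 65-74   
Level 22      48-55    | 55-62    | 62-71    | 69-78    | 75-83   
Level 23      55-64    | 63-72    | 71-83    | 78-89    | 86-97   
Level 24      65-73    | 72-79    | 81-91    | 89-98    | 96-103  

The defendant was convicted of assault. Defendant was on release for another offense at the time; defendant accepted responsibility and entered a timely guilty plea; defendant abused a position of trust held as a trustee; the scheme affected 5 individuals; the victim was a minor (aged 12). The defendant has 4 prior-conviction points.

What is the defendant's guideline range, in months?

Base offense level for assault: 6.
S3 applies: 6 − 3 = 3.
S4 applies: 3 + 1 = 4.
S5 applies: 4 + 2 = 6.
S6 does not apply.
S7 applies: 6 + 3 = 9.
S8 applies (level before this adjustment is 9 ≥ 5, so +4): 9 + 4 = 13.
Final offense level: 13.
Criminal history: 4 prior points → Category 2 (3-7).
Level 13 falls in the 10-20 band.
Grid: Level 10-20 × Category 2 = 34-42 months.

34-42 months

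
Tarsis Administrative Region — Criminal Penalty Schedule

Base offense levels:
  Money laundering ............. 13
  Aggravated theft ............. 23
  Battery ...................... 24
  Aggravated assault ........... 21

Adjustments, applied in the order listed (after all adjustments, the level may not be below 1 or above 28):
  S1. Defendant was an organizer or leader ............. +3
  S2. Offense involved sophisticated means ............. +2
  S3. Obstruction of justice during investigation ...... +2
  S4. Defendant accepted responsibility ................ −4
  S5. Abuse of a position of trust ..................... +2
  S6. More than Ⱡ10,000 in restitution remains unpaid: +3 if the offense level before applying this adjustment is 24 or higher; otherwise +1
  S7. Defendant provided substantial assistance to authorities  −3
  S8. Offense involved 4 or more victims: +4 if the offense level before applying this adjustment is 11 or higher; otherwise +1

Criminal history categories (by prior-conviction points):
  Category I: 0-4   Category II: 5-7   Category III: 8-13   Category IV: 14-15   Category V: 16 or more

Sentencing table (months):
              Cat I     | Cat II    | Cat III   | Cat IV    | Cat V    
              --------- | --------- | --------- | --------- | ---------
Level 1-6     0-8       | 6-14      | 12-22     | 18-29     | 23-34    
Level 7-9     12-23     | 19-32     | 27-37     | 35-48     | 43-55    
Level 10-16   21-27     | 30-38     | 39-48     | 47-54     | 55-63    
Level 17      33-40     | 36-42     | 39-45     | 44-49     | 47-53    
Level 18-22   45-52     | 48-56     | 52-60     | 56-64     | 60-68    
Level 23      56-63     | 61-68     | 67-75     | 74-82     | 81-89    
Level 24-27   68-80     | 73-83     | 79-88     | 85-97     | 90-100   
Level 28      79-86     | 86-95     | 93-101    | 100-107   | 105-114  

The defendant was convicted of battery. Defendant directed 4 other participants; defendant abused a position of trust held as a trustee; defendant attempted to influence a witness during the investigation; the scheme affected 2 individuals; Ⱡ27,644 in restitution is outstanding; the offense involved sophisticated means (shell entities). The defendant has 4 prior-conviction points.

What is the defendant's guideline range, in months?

Base offense level for battery: 24.
S1 applies: 24 + 3 = 27.
S2 applies: 27 + 2 = 29.
S3 applies: 29 + 2 = 31.
S5 applies: 31 + 2 = 33.
S6 applies (level before this adjustment is 33 ≥ 24, so +3): 33 + 3 = 36.
S7 does not apply.
S8 does not apply.
Level 36 exceeds the maximum of 28; capped at 28.
Final offense level: 28.
Criminal history: 4 prior points → Category I (0-4).
Level 28 falls in the 28 band.
Grid: Level 28 × Category I = 79-86 months.

79-86 months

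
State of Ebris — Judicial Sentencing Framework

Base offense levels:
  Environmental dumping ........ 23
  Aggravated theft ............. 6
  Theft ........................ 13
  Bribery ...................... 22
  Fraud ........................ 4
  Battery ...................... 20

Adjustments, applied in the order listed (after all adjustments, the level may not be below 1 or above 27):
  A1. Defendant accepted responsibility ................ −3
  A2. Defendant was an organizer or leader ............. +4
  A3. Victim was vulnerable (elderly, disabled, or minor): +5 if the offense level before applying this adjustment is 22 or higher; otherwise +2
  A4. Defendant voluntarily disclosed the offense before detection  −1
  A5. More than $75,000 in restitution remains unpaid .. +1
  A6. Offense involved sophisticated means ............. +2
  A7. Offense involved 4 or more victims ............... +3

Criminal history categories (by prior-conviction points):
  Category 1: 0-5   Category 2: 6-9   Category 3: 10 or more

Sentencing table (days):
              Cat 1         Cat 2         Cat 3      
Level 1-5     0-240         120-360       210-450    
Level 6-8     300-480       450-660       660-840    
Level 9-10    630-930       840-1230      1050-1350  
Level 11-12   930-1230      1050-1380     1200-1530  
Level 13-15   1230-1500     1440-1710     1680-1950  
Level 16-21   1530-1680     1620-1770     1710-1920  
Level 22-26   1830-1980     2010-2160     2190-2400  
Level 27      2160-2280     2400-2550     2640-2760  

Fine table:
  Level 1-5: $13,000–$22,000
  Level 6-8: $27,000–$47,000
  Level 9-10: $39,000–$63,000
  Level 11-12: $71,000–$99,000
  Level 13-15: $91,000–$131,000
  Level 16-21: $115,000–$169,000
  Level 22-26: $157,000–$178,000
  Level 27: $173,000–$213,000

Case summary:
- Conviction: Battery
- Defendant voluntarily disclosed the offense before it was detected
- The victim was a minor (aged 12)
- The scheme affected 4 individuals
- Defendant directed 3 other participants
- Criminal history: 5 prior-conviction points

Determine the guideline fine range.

Base offense level for battery: 20.
A1 does not apply.
A2 applies: 20 + 4 = 24.
A3 applies (level before this adjustment is 24 ≥ 22, so +5): 24 + 5 = 29.
A4 applies: 29 − 1 = 28.
A6 does not apply.
A7 applies: 28 + 3 = 31.
Level 31 exceeds the maximum of 27; capped at 27.
Final offense level: 27.
Level 27 falls in the 27 band.
Fine table: Level 27 → $173,000–$213,000.

$173,000–$213,000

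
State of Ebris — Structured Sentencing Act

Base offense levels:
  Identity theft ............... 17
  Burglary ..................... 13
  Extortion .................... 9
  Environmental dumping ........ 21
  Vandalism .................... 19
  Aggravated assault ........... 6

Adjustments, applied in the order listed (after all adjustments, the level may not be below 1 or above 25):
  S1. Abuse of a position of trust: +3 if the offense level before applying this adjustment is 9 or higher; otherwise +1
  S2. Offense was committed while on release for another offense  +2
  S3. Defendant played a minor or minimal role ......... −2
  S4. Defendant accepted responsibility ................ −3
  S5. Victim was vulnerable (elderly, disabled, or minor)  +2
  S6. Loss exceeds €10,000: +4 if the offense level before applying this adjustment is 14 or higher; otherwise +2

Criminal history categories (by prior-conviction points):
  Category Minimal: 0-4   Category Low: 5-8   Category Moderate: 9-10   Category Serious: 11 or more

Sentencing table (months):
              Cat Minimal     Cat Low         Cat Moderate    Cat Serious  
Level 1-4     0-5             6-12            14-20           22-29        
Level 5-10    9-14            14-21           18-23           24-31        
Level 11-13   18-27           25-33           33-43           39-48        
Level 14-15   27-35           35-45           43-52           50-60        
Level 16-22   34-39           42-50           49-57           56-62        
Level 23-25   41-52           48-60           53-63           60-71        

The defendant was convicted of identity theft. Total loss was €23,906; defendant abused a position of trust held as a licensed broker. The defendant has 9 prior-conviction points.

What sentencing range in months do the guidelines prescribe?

Base offense level for identity theft: 17.
S1 applies (level before this adjustment is 17 ≥ 9, so +3): 17 + 3 = 20.
S3 does not apply.
S5 does not apply.
S6 applies (level before this adjustment is 20 ≥ 14, so +4): 20 + 4 = 24.
Final offense level: 24.
Criminal history: 9 prior points → Category Moderate (9-10).
Level 24 falls in the 23-25 band.
Grid: Level 23-25 × Category Moderate = 53-63 months.

53-63 months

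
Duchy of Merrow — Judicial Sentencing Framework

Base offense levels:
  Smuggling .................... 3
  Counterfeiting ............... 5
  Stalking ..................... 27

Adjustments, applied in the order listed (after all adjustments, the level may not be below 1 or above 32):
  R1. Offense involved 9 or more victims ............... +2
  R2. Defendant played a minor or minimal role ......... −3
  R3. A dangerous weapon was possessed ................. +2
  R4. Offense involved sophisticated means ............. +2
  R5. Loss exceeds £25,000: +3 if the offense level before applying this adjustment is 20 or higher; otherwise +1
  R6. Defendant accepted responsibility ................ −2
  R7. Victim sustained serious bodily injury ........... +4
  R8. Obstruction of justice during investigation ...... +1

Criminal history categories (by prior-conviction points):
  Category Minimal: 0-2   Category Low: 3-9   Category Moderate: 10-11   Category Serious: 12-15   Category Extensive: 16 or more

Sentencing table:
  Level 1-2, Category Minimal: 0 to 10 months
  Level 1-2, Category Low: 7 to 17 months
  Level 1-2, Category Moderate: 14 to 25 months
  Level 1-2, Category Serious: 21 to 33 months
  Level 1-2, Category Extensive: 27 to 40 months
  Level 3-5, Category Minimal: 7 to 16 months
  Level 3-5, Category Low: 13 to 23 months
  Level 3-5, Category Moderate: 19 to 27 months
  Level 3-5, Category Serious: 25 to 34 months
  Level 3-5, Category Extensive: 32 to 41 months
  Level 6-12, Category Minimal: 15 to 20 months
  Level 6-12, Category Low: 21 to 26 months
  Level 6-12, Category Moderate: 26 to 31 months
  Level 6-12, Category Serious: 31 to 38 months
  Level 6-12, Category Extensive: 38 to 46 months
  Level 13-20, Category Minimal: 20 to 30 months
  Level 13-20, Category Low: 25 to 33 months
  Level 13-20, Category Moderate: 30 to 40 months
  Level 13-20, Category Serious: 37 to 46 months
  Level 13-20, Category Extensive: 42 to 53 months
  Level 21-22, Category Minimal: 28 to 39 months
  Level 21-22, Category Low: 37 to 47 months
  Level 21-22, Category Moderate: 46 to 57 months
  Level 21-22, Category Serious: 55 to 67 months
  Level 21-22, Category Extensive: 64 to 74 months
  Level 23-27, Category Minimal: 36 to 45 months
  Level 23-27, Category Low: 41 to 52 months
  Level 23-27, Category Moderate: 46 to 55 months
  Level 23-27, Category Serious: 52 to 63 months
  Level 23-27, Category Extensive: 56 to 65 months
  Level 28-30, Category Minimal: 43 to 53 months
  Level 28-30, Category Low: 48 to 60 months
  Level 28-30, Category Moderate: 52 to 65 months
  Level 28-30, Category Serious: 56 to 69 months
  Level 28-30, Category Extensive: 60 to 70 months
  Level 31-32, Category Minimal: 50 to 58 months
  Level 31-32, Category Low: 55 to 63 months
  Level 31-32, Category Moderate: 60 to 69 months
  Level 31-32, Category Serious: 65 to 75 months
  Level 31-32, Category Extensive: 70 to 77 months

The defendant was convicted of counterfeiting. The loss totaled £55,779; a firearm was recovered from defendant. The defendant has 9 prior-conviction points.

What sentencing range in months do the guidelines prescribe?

Base offense level for counterfeiting: 5.
R1 does not apply.
R2 does not apply.
R3 applies: 5 + 2 = 7.
R5 applies (level before this adjustment is 7 < 20, so +1): 7 + 1 = 8.
R8 does not apply.
Final offense level: 8.
Criminal history: 9 prior points → Category Low (3-9).
Level 8 falls in the 6-12 band.
Grid: Level 6-12 × Category Low = 21-26 months.

21-26 months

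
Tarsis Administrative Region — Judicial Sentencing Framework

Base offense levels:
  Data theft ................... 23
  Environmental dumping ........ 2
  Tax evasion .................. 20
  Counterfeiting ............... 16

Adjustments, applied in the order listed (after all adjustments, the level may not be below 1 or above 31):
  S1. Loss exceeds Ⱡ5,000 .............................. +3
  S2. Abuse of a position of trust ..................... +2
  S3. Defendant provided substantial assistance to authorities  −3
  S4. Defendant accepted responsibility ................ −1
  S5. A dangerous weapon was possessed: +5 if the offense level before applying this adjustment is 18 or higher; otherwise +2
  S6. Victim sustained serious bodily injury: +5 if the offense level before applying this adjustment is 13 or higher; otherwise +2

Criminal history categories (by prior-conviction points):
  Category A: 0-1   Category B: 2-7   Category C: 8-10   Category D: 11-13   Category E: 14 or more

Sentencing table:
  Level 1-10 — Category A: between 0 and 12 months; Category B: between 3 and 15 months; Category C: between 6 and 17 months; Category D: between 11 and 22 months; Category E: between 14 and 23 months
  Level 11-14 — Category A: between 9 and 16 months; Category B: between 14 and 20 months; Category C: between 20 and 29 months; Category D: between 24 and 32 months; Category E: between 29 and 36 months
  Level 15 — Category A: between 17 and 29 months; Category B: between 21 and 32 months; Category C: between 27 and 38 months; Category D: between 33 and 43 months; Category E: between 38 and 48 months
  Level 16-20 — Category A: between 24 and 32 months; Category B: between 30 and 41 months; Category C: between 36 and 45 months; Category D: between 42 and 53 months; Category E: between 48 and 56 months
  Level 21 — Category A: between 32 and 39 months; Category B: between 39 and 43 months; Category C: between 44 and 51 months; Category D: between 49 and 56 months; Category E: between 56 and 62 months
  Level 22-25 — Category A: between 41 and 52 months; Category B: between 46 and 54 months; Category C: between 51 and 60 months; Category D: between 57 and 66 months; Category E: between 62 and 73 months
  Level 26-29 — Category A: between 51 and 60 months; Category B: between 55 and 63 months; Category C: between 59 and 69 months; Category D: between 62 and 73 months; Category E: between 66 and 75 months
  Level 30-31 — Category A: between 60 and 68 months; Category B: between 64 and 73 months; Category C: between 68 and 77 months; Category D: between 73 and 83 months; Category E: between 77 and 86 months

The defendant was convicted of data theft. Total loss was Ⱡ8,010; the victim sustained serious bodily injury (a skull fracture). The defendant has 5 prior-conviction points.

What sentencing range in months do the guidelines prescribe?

64-73 months

Base offense level for data theft: 23.
S1 applies: 23 + 3 = 26.
S2 does not apply.
S4 does not apply.
S5 does not apply.
S6 applies (level before this adjustment is 26 ≥ 13, so +5): 26 + 5 = 31.
Final offense level: 31.
Criminal history: 5 prior points → Category B (2-7).
Level 31 falls in the 30-31 band.
Grid: Level 30-31 × Category B = 64-73 months.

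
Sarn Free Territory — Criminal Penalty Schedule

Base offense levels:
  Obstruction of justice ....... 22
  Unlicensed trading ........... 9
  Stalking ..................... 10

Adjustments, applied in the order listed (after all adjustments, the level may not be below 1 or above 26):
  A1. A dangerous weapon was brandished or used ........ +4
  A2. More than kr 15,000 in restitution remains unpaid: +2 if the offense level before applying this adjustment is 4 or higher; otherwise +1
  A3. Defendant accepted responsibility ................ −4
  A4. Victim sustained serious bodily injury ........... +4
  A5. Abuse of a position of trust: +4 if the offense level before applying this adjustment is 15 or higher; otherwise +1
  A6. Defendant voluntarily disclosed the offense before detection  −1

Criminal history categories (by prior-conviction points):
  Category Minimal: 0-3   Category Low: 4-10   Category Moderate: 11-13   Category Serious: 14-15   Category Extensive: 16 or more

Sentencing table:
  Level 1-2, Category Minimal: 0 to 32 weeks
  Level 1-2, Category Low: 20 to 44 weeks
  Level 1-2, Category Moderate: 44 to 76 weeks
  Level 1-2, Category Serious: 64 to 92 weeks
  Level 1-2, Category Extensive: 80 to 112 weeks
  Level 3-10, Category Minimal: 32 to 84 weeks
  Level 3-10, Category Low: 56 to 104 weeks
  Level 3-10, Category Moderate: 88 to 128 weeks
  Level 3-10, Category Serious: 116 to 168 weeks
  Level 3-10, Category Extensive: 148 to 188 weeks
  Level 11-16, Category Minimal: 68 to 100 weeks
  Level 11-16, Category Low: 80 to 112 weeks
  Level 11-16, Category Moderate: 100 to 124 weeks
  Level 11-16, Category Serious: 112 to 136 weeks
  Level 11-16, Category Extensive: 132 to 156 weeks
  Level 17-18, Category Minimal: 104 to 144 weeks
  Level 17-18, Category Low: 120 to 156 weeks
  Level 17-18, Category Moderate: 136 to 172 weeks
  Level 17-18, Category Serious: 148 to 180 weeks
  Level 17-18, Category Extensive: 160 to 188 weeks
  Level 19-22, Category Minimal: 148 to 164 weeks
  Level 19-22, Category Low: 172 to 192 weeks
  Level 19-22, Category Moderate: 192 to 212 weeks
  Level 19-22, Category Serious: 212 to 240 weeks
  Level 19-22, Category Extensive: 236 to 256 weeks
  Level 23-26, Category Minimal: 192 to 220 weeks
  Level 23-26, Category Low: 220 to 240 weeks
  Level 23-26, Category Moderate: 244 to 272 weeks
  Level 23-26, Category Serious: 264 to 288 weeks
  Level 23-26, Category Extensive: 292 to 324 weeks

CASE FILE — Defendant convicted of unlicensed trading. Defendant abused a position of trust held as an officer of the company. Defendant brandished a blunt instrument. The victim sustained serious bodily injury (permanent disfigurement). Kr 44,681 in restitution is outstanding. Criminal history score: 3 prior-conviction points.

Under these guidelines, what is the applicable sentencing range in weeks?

192-220 weeks

Base offense level for unlicensed trading: 9.
A1 applies: 9 + 4 = 13.
A2 applies (level before this adjustment is 13 ≥ 4, so +2): 13 + 2 = 15.
A4 applies: 15 + 4 = 19.
A5 applies (level before this adjustment is 19 ≥ 15, so +4): 19 + 4 = 23.
A6 does not apply.
Final offense level: 23.
Criminal history: 3 prior points → Category Minimal (0-3).
Level 23 falls in the 23-26 band.
Grid: Level 23-26 × Category Minimal = 192-220 weeks.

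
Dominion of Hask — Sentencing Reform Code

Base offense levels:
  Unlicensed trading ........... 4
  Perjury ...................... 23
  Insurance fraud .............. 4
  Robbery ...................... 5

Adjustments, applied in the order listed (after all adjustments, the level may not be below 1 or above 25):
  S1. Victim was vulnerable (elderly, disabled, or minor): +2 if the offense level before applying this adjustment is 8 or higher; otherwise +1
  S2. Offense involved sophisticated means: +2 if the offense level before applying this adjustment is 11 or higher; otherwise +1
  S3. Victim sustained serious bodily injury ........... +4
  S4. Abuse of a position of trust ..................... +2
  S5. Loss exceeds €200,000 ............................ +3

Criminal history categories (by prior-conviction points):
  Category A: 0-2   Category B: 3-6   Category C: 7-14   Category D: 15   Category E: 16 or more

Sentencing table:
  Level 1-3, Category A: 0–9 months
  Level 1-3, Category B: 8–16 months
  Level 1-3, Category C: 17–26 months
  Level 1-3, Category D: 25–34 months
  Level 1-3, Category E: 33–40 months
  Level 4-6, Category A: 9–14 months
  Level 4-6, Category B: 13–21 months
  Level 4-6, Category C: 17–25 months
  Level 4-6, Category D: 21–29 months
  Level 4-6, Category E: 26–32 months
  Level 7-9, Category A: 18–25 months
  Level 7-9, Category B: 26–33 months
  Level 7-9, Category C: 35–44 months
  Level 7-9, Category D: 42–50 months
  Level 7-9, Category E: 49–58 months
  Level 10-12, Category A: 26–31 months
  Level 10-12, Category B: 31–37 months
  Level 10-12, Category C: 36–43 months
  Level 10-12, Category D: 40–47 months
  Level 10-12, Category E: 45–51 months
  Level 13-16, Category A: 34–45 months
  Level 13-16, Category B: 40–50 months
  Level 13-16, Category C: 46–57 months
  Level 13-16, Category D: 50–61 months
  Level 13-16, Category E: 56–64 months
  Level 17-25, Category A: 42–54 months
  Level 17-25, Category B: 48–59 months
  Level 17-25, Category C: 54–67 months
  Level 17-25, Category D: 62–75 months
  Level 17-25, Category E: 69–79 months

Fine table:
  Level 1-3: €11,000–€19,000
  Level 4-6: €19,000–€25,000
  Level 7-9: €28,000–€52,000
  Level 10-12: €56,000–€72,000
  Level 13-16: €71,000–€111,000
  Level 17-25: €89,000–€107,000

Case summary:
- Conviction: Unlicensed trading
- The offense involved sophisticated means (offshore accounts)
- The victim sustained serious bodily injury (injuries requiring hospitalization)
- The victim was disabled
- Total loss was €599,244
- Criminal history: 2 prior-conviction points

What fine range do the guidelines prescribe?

Base offense level for unlicensed trading: 4.
S1 applies (level before this adjustment is 4 < 8, so +1): 4 + 1 = 5.
S2 applies (level before this adjustment is 5 < 11, so +1): 5 + 1 = 6.
S3 applies: 6 + 4 = 10.
S4 does not apply.
S5 applies: 10 + 3 = 13.
Final offense level: 13.
Level 13 falls in the 13-16 band.
Fine table: Level 13-16 → €71,000–€111,000.

€71,000–€111,000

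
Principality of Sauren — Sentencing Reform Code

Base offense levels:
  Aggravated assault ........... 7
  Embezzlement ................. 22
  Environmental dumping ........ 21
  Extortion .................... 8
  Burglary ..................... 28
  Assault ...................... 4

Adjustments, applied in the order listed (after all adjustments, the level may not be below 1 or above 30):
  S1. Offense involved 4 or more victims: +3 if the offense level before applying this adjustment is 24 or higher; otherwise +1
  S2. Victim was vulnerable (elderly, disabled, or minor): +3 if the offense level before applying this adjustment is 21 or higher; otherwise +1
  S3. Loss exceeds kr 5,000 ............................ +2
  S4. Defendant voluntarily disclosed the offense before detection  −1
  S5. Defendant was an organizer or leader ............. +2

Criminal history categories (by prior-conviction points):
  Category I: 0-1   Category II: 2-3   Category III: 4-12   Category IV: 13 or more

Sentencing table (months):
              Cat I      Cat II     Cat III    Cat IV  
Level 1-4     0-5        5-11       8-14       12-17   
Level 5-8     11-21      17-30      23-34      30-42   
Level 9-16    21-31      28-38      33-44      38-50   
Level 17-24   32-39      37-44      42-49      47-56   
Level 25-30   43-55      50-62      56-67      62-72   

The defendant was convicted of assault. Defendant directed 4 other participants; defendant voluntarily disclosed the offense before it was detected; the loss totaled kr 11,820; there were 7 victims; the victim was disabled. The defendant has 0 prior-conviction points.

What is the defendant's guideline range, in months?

Base offense level for assault: 4.
S1 applies (level before this adjustment is 4 < 24, so +1): 4 + 1 = 5.
S2 applies (level before this adjustment is 5 < 21, so +1): 5 + 1 = 6.
S3 applies: 6 + 2 = 8.
S4 applies: 8 − 1 = 7.
S5 applies: 7 + 2 = 9.
Final offense level: 9.
Criminal history: 0 prior points → Category I (0-1).
Level 9 falls in the 9-16 band.
Grid: Level 9-16 × Category I = 21-31 months.

21-31 months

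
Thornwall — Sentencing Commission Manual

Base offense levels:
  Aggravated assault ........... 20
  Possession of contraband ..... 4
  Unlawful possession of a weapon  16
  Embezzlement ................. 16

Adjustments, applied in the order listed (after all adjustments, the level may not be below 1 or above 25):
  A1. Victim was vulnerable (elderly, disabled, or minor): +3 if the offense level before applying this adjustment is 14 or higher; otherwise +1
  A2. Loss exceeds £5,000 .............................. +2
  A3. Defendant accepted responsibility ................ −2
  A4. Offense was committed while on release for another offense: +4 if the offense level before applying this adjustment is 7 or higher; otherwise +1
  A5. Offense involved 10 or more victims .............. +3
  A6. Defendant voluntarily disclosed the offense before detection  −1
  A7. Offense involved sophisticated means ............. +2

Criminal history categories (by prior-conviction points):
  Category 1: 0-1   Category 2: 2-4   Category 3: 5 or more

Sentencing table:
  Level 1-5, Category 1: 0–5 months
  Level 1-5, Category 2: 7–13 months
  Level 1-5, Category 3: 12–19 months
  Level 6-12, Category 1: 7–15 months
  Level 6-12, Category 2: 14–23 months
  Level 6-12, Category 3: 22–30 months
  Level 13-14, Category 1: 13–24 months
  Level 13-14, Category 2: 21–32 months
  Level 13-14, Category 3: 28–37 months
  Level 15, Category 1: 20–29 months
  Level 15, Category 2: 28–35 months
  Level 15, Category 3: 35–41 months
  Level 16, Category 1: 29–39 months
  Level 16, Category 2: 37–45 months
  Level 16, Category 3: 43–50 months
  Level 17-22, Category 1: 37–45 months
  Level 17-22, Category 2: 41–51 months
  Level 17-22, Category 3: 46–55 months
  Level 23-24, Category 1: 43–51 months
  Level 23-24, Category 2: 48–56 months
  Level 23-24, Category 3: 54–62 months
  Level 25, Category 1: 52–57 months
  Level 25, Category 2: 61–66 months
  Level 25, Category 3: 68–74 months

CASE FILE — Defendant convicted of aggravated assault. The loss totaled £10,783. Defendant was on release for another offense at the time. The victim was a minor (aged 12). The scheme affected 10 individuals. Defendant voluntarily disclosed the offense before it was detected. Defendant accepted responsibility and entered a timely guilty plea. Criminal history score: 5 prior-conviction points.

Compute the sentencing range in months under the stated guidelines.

Base offense level for aggravated assault: 20.
A1 applies (level before this adjustment is 20 ≥ 14, so +3): 20 + 3 = 23.
A2 applies: 23 + 2 = 25.
A3 applies: 25 − 2 = 23.
A4 applies (level before this adjustment is 23 ≥ 7, so +4): 23 + 4 = 27.
A5 applies: 27 + 3 = 30.
A6 applies: 30 − 1 = 29.
Level 29 exceeds the maximum of 25; capped at 25.
Final offense level: 25.
Criminal history: 5 prior points → Category 3 (5+).
Level 25 falls in the 25 band.
Grid: Level 25 × Category 3 = 68-74 months.

68-74 months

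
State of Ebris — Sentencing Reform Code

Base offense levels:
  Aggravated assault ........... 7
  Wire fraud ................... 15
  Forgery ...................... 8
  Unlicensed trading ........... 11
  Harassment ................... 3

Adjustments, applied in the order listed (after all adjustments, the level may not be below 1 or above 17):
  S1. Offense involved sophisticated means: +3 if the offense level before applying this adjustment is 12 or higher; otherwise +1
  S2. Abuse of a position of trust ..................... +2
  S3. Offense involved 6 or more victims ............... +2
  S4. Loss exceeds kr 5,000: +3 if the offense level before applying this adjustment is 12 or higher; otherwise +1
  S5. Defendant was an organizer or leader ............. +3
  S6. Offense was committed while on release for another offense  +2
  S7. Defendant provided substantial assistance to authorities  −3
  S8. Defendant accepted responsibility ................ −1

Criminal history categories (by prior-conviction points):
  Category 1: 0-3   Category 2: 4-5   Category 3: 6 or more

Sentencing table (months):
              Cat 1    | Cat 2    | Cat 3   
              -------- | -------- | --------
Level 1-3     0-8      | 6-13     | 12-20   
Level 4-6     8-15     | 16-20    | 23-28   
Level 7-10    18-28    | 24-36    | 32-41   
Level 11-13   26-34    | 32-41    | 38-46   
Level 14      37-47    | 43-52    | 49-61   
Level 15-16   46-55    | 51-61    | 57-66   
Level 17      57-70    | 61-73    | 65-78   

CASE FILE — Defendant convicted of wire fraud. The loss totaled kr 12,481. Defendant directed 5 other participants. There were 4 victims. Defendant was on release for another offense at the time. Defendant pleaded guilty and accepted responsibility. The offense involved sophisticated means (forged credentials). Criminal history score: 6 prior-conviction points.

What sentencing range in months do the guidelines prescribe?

Base offense level for wire fraud: 15.
S1 applies (level before this adjustment is 15 ≥ 12, so +3): 15 + 3 = 18.
S2 does not apply.
S4 applies (level before this adjustment is 18 ≥ 12, so +3): 18 + 3 = 21.
S5 applies: 21 + 3 = 24.
S6 applies: 24 + 2 = 26.
S8 applies: 26 − 1 = 25.
Level 25 exceeds the maximum of 17; capped at 17.
Final offense level: 17.
Criminal history: 6 prior points → Category 3 (6+).
Level 17 falls in the 17 band.
Grid: Level 17 × Category 3 = 65-78 months.

65-78 months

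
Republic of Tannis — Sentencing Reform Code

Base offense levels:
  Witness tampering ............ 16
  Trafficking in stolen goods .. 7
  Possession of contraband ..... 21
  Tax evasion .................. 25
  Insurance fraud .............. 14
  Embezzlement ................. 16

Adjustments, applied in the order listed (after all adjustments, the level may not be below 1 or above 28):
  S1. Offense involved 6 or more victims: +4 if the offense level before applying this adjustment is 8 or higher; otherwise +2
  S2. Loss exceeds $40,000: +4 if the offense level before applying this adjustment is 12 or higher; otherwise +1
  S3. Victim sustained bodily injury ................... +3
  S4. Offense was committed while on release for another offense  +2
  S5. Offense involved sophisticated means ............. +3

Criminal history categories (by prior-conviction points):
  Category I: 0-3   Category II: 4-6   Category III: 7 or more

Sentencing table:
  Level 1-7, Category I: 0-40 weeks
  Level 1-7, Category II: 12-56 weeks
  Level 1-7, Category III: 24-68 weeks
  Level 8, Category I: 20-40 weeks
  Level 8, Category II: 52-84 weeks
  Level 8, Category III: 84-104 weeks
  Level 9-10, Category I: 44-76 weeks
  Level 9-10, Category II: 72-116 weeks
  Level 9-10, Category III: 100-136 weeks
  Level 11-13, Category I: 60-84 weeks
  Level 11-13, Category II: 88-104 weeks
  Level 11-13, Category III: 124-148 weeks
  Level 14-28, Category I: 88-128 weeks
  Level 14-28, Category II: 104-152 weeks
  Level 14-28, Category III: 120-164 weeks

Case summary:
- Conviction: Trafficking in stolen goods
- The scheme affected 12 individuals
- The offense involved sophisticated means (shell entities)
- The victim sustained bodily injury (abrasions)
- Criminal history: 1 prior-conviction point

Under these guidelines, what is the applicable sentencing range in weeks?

88-128 weeks

Base offense level for trafficking in stolen goods: 7.
S1 applies (level before this adjustment is 7 < 8, so +2): 7 + 2 = 9.
S2 does not apply.
S3 applies: 9 + 3 = 12.
S4 does not apply.
S5 applies: 12 + 3 = 15.
Final offense level: 15.
Criminal history: 1 prior point → Category I (0-3).
Level 15 falls in the 14-28 band.
Grid: Level 14-28 × Category I = 88-128 weeks.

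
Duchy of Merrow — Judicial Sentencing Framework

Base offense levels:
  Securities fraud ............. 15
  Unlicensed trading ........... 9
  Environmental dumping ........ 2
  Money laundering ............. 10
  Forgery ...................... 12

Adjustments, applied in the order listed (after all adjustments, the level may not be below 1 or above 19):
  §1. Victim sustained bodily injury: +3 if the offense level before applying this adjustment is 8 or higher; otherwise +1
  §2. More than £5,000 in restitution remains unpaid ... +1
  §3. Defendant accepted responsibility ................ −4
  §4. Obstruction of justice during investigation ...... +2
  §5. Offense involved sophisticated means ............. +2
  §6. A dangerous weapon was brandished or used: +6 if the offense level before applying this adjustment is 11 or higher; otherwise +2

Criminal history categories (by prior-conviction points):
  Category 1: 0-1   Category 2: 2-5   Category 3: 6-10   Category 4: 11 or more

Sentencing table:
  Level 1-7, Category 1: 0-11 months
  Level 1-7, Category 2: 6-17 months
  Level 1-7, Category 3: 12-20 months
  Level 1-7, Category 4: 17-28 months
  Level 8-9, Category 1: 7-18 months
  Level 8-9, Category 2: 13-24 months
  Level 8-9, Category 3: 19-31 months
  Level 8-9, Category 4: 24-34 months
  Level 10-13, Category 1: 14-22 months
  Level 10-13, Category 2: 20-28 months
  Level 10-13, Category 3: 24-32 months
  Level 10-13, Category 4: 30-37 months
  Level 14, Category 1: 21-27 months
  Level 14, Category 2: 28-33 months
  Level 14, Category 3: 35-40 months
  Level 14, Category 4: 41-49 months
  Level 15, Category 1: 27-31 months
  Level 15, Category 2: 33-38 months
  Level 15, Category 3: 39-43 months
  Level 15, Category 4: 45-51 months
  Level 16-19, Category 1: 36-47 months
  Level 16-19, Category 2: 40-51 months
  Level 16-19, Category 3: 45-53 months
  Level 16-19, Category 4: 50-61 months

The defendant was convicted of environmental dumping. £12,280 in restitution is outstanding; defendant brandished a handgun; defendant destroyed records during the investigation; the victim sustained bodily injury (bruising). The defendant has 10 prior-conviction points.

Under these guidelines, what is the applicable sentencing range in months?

Base offense level for environmental dumping: 2.
§1 applies (level before this adjustment is 2 < 8, so +1): 2 + 1 = 3.
§2 applies: 3 + 1 = 4.
§3 does not apply.
§4 applies: 4 + 2 = 6.
§6 applies (level before this adjustment is 6 < 11, so +2): 6 + 2 = 8.
Final offense level: 8.
Criminal history: 10 prior points → Category 3 (6-10).
Level 8 falls in the 8-9 band.
Grid: Level 8-9 × Category 3 = 19-31 months.

19-31 months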